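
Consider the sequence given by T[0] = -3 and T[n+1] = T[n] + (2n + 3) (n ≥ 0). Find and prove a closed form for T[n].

Claim: T[n] = n^2 + 2n − 3.

Base case: T[0] = -3, and 0^2 + 2·0 − 3 = -3.
Assume T[k] = k^2 + 2k − 3.
Then T[k+1] = T[k] + (2k + 3) = (k^2 + 2k − 3) + (2k + 3) = k^2 + 4k,
and (k+1)^2 + 2·(k+1) − 3 = k^2 + 4k.
Hence T[n] = n^2 + 2n − 3 for every n ≥ 0, by induction.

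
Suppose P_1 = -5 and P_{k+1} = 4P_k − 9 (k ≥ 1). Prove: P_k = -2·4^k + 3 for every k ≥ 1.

Base case: P_1 = -5, and -2·4^1 + 3 = -8 + 3 = -5.
Assume P_j = -2·4^j + 3 for some j ≥ 1.
Then P_{j+1} = 4P_j − 9 = 4·(-2·4^j + 3) − 9 = -8·4^j + 12 − 9 = -2·4^{j+1} + 3.
Hence P_k = -2·4^k + 3 for every k ≥ 1, by induction.

P_k = -2·4^k + 3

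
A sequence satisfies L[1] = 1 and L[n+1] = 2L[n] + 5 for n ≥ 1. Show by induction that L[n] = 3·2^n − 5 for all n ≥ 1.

Base case: L[1] = 1, and 3·2^1 − 5 = 6 − 5 = 1.
Assume L[r] = 3·2^r − 5 for some r ≥ 1.
Then L[r+1] = 2L[r] + 5 = 2·(3·2^r − 5) + 5 = 6·2^r − 10 + 5 = 3·2^{r+1} − 5.
Hence L[n] = 3·2^n − 5 for every n ≥ 1, by induction.

L[n] = 3·2^n − 5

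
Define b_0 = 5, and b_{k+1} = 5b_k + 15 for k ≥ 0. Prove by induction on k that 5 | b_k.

Base case: b_0 = 5 = 5·1, so 5 | b_0.
Assume 5 | b_r, so b_r = 5t for some integer t.
Then b_{r+1} = 5b_r + 15 = 5·(5t) + 15 = 5(5t + 3), so 5 | b_{r+1}.
By induction, 5 | b_k for all k ≥ 0.

5 | b_k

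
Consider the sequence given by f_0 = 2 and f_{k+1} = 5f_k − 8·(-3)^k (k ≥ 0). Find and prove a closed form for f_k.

Claim: f_k = 5^k + (-3)^k.

Base case: f_0 = 2, and 5^0 + (-3)^0 = 1 + 1 = 2.
Assume f_r = 5^r + (-3)^r for some r ≥ 0.
Then f_{r+1} = 5f_r − 8·(-3)^r = 5·(5^r + (-3)^r) − 8·(-3)^r = 5^{r+1} + 5·(-3)^r − 8·(-3)^r = 5^{r+1} − 3·(-3)^r = 5^{r+1} + (-3)^{r+1}.
So the formula holds for r+1, and by induction f_k = 5^k + (-3)^k for all k ≥ 0.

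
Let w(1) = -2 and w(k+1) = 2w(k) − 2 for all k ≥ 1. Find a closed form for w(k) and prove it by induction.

Claim: w(k) = -2^{k+1} + 2.

Base case: w(1) = -2, and -2^{1+1} + 2 = -4 + 2 = -2.
Assume w(m) = -2^{m+1} + 2 for some m ≥ 1.
Then w(m+1) = 2w(m) − 2 = 2·(-2^{m+1} + 2) − 2 = -2^{m+2} + 4 − 2 = -2^{m+2} + 2.
By induction, w(k) = -2^{k+1} + 2 for all k ≥ 1.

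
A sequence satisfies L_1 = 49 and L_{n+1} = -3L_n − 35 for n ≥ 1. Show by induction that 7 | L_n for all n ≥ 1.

Base case: L_1 = 49 = 7·7, so 7 | L_1.
Assume 7 | L_j, so L_j = 7t for some integer t.
Then L_{j+1} = -3L_j − 35 = -3·(7t) − 35 = 7(-3t − 5), so 7 | L_{j+1}.
This completes the inductive step, so 7 | L_n for all n ≥ 1.

7 | L_n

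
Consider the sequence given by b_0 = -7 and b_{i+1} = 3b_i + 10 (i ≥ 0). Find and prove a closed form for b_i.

Claim: b_i = -2·3^i − 5.

Base case: b_0 = -7, and -2·3^0 − 5 = -2 − 5 = -7.
Assume b_r = -2·3^r − 5 for some r ≥ 0.
Then b_{r+1} = 3b_r + 10 = 3·(-2·3^r − 5) + 10 = -6·3^r − 15 + 10 = -2·3^{r+1} − 5.
This completes the inductive step, so b_i = -2·3^i − 5 for all i ≥ 0.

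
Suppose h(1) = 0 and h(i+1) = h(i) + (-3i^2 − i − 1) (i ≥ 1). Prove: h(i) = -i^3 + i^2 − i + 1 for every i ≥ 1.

Base case: h(1) = 0, and -1^3 + 1^2 − 1 + 1 = 0.
Assume h(j) = -j^3 + j^2 − j + 1.
Then h(j+1) = h(j) + (-3j^2 − j − 1) = (-j^3 + j^2 − j + 1) + (-3j^2 − j − 1) = -j^3 − 2j^2 − 2j,
and -(j+1)^3 + (j+1)^2 − (j+1) + 1 = -j^3 − 2j^2 − 2j.
This completes the inductive step, so h(i) = -i^3 + i^2 − i + 1 for all i ≥ 1.

h(i) = -i^3 + i^2 − i + 1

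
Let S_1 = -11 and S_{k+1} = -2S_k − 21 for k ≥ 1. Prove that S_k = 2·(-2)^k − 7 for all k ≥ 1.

Base case: S_1 = -11, and 2·(-2)^1 − 7 = -4 − 7 = -11.
Assume S_j = 2·(-2)^j − 7 for some j ≥ 1.
Then S_{j+1} = -2S_j − 21 = -2·(2·(-2)^j − 7) − 21 = -4·(-2)^j + 14 − 21 = 2·(-2)^{j+1} − 7.
By induction, S_k = 2·(-2)^k − 7 for all k ≥ 1.

S_k = 2·(-2)^k − 7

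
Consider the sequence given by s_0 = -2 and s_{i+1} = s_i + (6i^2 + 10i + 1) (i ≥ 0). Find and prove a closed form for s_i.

Claim: s_i = 2i^3 + 2i^2 − 3i − 2.

Base case: s_0 = -2, and 2·0^3 + 2·0^2 − 3·0 − 2 = -2.
Assume s_m = 2m^3 + 2m^2 − 3m − 2.
Then s_{m+1} = s_m + (6m^2 + 10m + 1) = (2m^3 + 2m^2 − 3m − 2) + (6m^2 + 10m + 1) = 2m^3 + 8m^2 + 7m − 1,
and 2·(m+1)^3 + 2·(m+1)^2 − 3·(m+1) − 2 = 2m^3 + 8m^2 + 7m − 1.
By induction, s_i = 2i^3 + 2i^2 − 3i − 2 for all i ≥ 0.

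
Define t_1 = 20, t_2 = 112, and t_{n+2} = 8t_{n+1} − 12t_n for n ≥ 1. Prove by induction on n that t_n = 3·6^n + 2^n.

Base cases: t_1 = 20 and 3·6^1 + 2^1 = 20; t_2 = 112 and 3·6^2 + 2^2 = 112.
Assume t_j = 3·6^j + 2^j for all 1 ≤ j ≤ r, where r ≥ 2.
Then t_{r+1} = 8t_r − 12t_{r−1} = 8·(3·6^r + 2^r) − 12·(3·6^{r−1} + 2^{r−1}) = 3·(8·6 − 12)6^{r−1} + (8·2 − 12)2^{r−1} = 108·6^{r−1} + 4·2^{r−1} = 3·6^{r+1} + 2^{r+1}.
So the formula holds for r+1, and by strong induction t_n = 3·6^n + 2^n for all n ≥ 1.

t_n = 3·6^n + 2^n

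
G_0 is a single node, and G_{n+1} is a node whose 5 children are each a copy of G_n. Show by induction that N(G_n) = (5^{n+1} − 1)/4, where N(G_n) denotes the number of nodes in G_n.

Base case: N(G_0) = 1, and (5^{0+1} − 1)/4 = 1.
Assume N(G_j) = (5^{j+1} − 1)/4.
Then N(G_{j+1}) = 1 + 5N(G_j) = 1 + 5·(5^{j+1} − 1)/4 = 1 + (5^{j+2} − 5)/4 = (4 + 5^{j+2} − 5)/4 = (5^{j+2} − 1)/4.
So the formula holds for j+1, and by induction N(G_n) = (5^{n+1} − 1)/4 for all n ≥ 0.

N(G_n) = (5^{n+1} − 1)/4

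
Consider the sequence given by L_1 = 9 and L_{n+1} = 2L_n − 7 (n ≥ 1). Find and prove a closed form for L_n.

Claim: L_n = 2^n + 7.

Base case: L_1 = 9, and 2^1 + 7 = 2 + 7 = 9.
Assume L_j = 2^j + 7 for some j ≥ 1.
Then L_{j+1} = 2L_j − 7 = 2·(2^j + 7) − 7 = 2^{j+1} + 14 − 7 = 2^{j+1} + 7.
So the formula holds for j+1, and by induction L_n = 2^n + 7 for all n ≥ 1.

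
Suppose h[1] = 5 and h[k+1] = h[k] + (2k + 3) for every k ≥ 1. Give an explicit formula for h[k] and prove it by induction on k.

Claim: h[k] = k^2 + 2k + 2.

Base case: h[1] = 5, and 1^2 + 2·1 + 2 = 5.
Assume h[r] = r^2 + 2r + 2.
Then h[r+1] = h[r] + (2r + 3) = (r^2 + 2r + 2) + (2r + 3) = r^2 + 4r + 5,
and (r+1)^2 + 2·(r+1) + 2 = r^2 + 4r + 5.
By induction, h[k] = k^2 + 2k + 2 for all k ≥ 1.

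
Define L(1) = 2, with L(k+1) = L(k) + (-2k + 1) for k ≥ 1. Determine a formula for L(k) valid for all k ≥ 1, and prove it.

Claim: L(k) = -k^2 + 2k + 1.

Base case: L(1) = 2, and -1^2 + 2·1 + 1 = 2.
Assume L(j) = -j^2 + 2j + 1.
Then L(j+1) = L(j) + (-2j + 1) = (-j^2 + 2j + 1) + (-2j + 1) = -j^2 + 2,
and -(j+1)^2 + 2·(j+1) + 1 = -j^2 + 2.
This completes the inductive step, so L(k) = -k^2 + 2k + 1 for all k ≥ 1.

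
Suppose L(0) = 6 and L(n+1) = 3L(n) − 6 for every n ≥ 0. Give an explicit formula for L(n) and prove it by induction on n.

Claim: L(n) = 3^{n+1} + 3.

Base case: L(0) = 6, and 3^{0+1} + 3 = 3 + 3 = 6.
Assume L(m) = 3^{m+1} + 3 for some m ≥ 0.
Then L(m+1) = 3L(m) − 6 = 3·(3^{m+1} + 3) − 6 = 3^{m+2} + 9 − 6 = 3^{m+2} + 3.
This completes the inductive step, so L(n) = 3^{n+1} + 3 for all n ≥ 0.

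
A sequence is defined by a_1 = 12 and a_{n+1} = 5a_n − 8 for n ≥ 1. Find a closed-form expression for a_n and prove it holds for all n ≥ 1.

Claim: a_n = 2·5^n + 2.

Base case: a_1 = 12, and 2·5^1 + 2 = 10 + 2 = 12.
Assume a_k = 2·5^k + 2 for some k ≥ 1.
Then a_{k+1} = 5a_k − 8 = 5·(2·5^k + 2) − 8 = 10·5^k + 10 − 8 = 2·5^{k+1} + 2.
So the formula holds for k+1, and by induction a_n = 2·5^n + 2 for all n ≥ 1.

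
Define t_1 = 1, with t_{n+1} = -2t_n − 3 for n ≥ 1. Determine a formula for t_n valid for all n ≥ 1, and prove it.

Claim: t_n = -(-2)^n − 1.

Base case: t_1 = 1, and -(-2)^1 − 1 = 2 − 1 = 1.
Assume t_j = -(-2)^j − 1 for some j ≥ 1.
Then t_{j+1} = -2t_j − 3 = -2·(-(-2)^j − 1) − 3 = 2·(-2)^j + 2 − 3 = -(-2)^{j+1} − 1.
Hence t_n = -(-2)^n − 1 for every n ≥ 1, by induction.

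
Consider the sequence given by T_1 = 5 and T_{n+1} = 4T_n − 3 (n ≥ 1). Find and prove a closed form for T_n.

Claim: T_n = 4^n + 1.

Base case: T_1 = 5, and 4^1 + 1 = 4 + 1 = 5.
Assume T_r = 4^r + 1 for some r ≥ 1.
Then T_{r+1} = 4T_r − 3 = 4·(4^r + 1) − 3 = 4^{r+1} + 4 − 3 = 4^{r+1} + 1.
This completes the inductive step, so T_n = 4^n + 1 for all n ≥ 1.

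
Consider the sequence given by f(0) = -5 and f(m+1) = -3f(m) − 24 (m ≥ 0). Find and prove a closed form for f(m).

Claim: f(m) = (-3)^m − 6.

Base case: f(0) = -5, and (-3)^0 − 6 = 1 − 6 = -5.
Assume f(k) = (-3)^k − 6 for some k ≥ 0.
Then f(k+1) = -3f(k) − 24 = -3·((-3)^k − 6) − 24 = -3·(-3)^k + 18 − 24 = (-3)^{k+1} − 6.
By induction, f(m) = (-3)^m − 6 for all m ≥ 0.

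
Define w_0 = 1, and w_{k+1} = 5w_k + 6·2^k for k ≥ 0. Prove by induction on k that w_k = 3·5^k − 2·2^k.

Base case: w_0 = 1, and 3·5^0 − 2·2^0 = 3 − 2 = 1.
Assume w_j = 3·5^j − 2·2^j for some j ≥ 0.
Then w_{j+1} = 5w_j + 6·2^j = 5·(3·5^j − 2·2^j) + 6·2^j = 3·5^{j+1} − 10·2^j + 6·2^j = 3·5^{j+1} − 4·2^j = 3·5^{j+1} − 2·2^{j+1}.
By induction, w_k = 3·5^k − 2·2^k for all k ≥ 0.

w_k = 3·5^k − 2·2^k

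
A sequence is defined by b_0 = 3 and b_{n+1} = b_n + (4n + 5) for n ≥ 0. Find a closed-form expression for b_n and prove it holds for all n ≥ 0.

Claim: b_n = 2n^2 + 3n + 3.

Base case: b_0 = 3, and 2·0^2 + 3·0 + 3 = 3.
Assume b_k = 2k^2 + 3k + 3.
Then b_{k+1} = b_k + (4k + 5) = (2k^2 + 3k + 3) + (4k + 5) = 2k^2 + 7k + 8,
and 2·(k+1)^2 + 3·(k+1) + 3 = 2k^2 + 7k + 8.
Hence b_n = 2n^2 + 3n + 3 for every n ≥ 0, by induction.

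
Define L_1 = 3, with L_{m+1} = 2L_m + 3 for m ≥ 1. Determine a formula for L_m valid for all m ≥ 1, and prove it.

Claim: L_m = 3·2^m − 3.

Base case: L_1 = 3, and 3·2^1 − 3 = 6 − 3 = 3.
Assume L_r = 3·2^r − 3 for some r ≥ 1.
Then L_{r+1} = 2L_r + 3 = 2·(3·2^r − 3) + 3 = 6·2^r − 6 + 3 = 3·2^{r+1} − 3.
This completes the inductive step, so L_m = 3·2^m − 3 for all m ≥ 1.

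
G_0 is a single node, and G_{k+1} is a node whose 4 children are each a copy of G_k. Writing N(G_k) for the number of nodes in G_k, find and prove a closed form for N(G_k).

Claim: N(G_k) = (4^{k+1} − 1)/3.

Base case: N(G_0) = 1, and (4^{0+1} − 1)/3 = 1.
Assume N(G_r) = (4^{r+1} − 1)/3.
Then N(G_{r+1}) = 1 + 4N(G_r) = 1 + 4·(4^{r+1} − 1)/3 = 1 + (4^{r+2} − 4)/3 = (3 + 4^{r+2} − 4)/3 = (4^{r+2} − 1)/3.
By induction, N(G_k) = (4^{k+1} − 1)/3 for all k ≥ 0.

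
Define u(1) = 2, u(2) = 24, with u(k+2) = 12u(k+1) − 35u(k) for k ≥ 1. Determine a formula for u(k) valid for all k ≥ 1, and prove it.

Claim: u(k) = -5^k + 7^k.

Base cases: u(1) = 2 and -5^1 + 7^1 = 2; u(2) = 24 and -5^2 + 7^2 = 24.
Assume u(i) = -5^i + 7^i for all 1 ≤ i ≤ j, where j ≥ 2.
Then u(j+1) = 12u(j) − 35u(j−1) = 12·(-5^j + 7^j) − 35·(-5^{j−1} + 7^{j−1}) = -(12·5 − 35)5^{j−1} + (12·7 − 35)7^{j−1} = -25·5^{j−1} + 49·7^{j−1} = -5^{j+1} + 7^{j+1}.
Hence u(k) = -5^k + 7^k for every k ≥ 1, by strong induction.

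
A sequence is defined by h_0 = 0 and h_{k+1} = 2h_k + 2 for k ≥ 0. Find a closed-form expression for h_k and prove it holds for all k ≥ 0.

Claim: h_k = 2^{k+1} − 2.

Base case: h_0 = 0, and 2^{0+1} − 2 = 2 − 2 = 0.
Assume h_r = 2^{r+1} − 2 for some r ≥ 0.
Then h_{r+1} = 2h_r + 2 = 2·(2^{r+1} − 2) + 2 = 2^{r+2} − 4 + 2 = 2^{r+2} − 2.
This completes the inductive step, so h_k = 2^{k+1} − 2 for all k ≥ 0.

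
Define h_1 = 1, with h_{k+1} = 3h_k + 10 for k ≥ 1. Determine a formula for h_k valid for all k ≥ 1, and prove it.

Claim: h_k = 2·3^k − 5.

Base case: h_1 = 1, and 2·3^1 − 5 = 6 − 5 = 1.
Assume h_r = 2·3^r − 5 for some r ≥ 1.
Then h_{r+1} = 3h_r + 10 = 3·(2·3^r − 5) + 10 = 6·3^r − 15 + 10 = 2·3^{r+1} − 5.
This completes the inductive step, so h_k = 2·3^k − 5 for all k ≥ 1.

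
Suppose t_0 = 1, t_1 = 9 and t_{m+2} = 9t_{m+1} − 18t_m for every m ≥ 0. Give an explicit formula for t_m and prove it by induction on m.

Claim: t_m = 2·6^m − 3^m.

Base cases: t_0 = 1 and 2·6^0 − 3^0 = 1; t_1 = 9 and 2·6^1 − 3^1 = 9.
Assume t_j = 2·6^j − 3^j for all 0 ≤ j ≤ r, where r ≥ 1.
Then t_{r+1} = 9t_r − 18t_{r−1} = 9·(2·6^r − 3^r) − 18·(2·6^{r−1} − 3^{r−1}) = 2·(9·6 − 18)6^{r−1} − (9·3 − 18)3^{r−1} = 72·6^{r−1} − 9·3^{r−1} = 2·6^{r+1} − 3^{r+1}.
This completes the inductive step, so t_m = 2·6^m − 3^m for all m ≥ 0.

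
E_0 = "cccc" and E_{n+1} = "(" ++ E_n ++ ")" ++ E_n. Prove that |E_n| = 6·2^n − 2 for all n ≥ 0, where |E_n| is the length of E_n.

Base case: |E_0| = 4, and 6·2^0 − 2 = 4.
Assume |E_j| = 6·2^j − 2.
Then |E_{j+1}| = 1 + |E_j| + 1 + |E_j| = 2|E_j| + 2 = 2(6·2^j − 2) + 2 = 6·2^{j+1} − 4 + 2 = 6·2^{j+1} − 2.
Hence |E_n| = 6·2^n − 2 for every n ≥ 0, by induction.

|E_n| = 6·2^n − 2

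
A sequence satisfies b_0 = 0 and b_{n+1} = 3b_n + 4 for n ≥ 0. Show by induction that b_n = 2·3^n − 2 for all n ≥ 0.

Base case: b_0 = 0, and 2·3^0 − 2 = 2 − 2 = 0.
Assume b_m = 2·3^m − 2 for some m ≥ 0.
Then b_{m+1} = 3b_m + 4 = 3·(2·3^m − 2) + 4 = 6·3^m − 6 + 4 = 2·3^{m+1} − 2.
By induction, b_n = 2·3^n − 2 for all n ≥ 0.

b_n = 2·3^n − 2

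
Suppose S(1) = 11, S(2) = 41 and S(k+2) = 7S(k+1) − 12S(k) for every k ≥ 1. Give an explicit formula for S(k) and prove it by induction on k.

Claim: S(k) = 2·4^k + 3^k.

Base cases: S(1) = 11 and 2·4^1 + 3^1 = 11; S(2) = 41 and 2·4^2 + 3^2 = 41.
Assume S(j) = 2·4^j + 3^j for all 1 ≤ j ≤ r, where r ≥ 2.
Then S(r+1) = 7S(r) − 12S(r−1) = 7·(2·4^r + 3^r) − 12·(2·4^{r−1} + 3^{r−1}) = 2·(7·4 − 12)4^{r−1} + (7·3 − 12)3^{r−1} = 32·4^{r−1} + 9·3^{r−1} = 2·4^{r+1} + 3^{r+1}.
This completes the inductive step, so S(k) = 2·4^k + 3^k for all k ≥ 1.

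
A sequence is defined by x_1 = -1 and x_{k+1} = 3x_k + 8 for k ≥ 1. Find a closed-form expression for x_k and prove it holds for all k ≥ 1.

Claim: x_k = 3^k − 4.

Base case: x_1 = -1, and 3^1 − 4 = 3 − 4 = -1.
Assume x_r = 3^r − 4 for some r ≥ 1.
Then x_{r+1} = 3x_r + 8 = 3·(3^r − 4) + 8 = 3^{r+1} − 12 + 8 = 3^{r+1} − 4.
By induction, x_k = 3^k − 4 for all k ≥ 1.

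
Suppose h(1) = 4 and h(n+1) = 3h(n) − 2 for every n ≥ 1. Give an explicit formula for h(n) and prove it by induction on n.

Claim: h(n) = 3^n + 1.

Base case: h(1) = 4, and 3^1 + 1 = 3 + 1 = 4.
Assume h(j) = 3^j + 1 for some j ≥ 1.
Then h(j+1) = 3h(j) − 2 = 3·(3^j + 1) − 2 = 3^{j+1} + 3 − 2 = 3^{j+1} + 1.
Hence h(n) = 3^n + 1 for every n ≥ 1, by induction.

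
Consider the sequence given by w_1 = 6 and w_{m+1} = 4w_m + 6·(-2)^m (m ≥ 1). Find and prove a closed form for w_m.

Claim: w_m = 4^m − (-2)^m.

Base case: w_1 = 6, and 4^1 − (-2)^1 = 4 + 2 = 6.
Assume w_r = 4^r − (-2)^r for some r ≥ 1.
Then w_{r+1} = 4w_r + 6·(-2)^r = 4·(4^r − (-2)^r) + 6·(-2)^r = 4^{r+1} − 4·(-2)^r + 6·(-2)^r = 4^{r+1} + 2·(-2)^r = 4^{r+1} − (-2)^{r+1}.
By induction, w_m = 4^m − (-2)^m for all m ≥ 1.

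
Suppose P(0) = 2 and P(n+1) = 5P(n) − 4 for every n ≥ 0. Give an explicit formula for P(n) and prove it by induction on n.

Claim: P(n) = 5^n + 1.

Base case: P(0) = 2, and 5^0 + 1 = 1 + 1 = 2.
Assume P(r) = 5^r + 1 for some r ≥ 0.
Then P(r+1) = 5P(r) − 4 = 5·(5^r + 1) − 4 = 5^{r+1} + 5 − 4 = 5^{r+1} + 1.
Hence P(n) = 5^n + 1 for every n ≥ 0, by induction.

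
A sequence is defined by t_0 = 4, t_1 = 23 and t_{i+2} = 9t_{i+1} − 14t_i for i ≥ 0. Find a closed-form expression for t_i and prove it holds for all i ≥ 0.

Claim: t_i = 3·7^i + 2^i.

Base cases: t_0 = 4 and 3·7^0 + 2^0 = 4; t_1 = 23 and 3·7^1 + 2^1 = 23.
Assume t_j = 3·7^j + 2^j for all 0 ≤ j ≤ r, where r ≥ 1.
Then t_{r+1} = 9t_r − 14t_{r−1} = 9·(3·7^r + 2^r) − 14·(3·7^{r−1} + 2^{r−1}) = 3·(9·7 − 14)7^{r−1} + (9·2 − 14)2^{r−1} = 147·7^{r−1} + 4·2^{r−1} = 3·7^{r+1} + 2^{r+1}.
Hence t_i = 3·7^i + 2^i for every i ≥ 0, by strong induction.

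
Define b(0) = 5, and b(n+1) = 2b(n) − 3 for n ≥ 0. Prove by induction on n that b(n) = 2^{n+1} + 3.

Base case: b(0) = 5, and 2^{0+1} + 3 = 2 + 3 = 5.
Assume b(m) = 2^{m+1} + 3 for some m ≥ 0.
Then b(m+1) = 2b(m) − 3 = 2·(2^{m+1} + 3) − 3 = 2^{m+2} + 6 − 3 = 2^{m+2} + 3.
Hence b(n) = 2^{n+1} + 3 for every n ≥ 0, by induction.

b(n) = 2^{n+1} + 3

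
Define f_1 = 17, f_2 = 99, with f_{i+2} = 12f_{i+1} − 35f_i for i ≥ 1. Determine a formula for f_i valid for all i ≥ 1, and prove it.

Claim: f_i = 7^i + 2·5^i.

Base cases: f_1 = 17 and 7^1 + 2·5^1 = 17; f_2 = 99 and 7^2 + 2·5^2 = 99.
Assume f_t = 7^t + 2·5^t for all 1 ≤ t ≤ j, where j ≥ 2.
Then f_{j+1} = 12f_j − 35f_{j−1} = 12·(7^j + 2·5^j) − 35·(7^{j−1} + 2·5^{j−1}) = (12·7 − 35)7^{j−1} + 2·(12·5 − 35)5^{j−1} = 49·7^{j−1} + 50·5^{j−1} = 7^{j+1} + 2·5^{j+1}.
By strong induction, f_i = 7^i + 2·5^i for all i ≥ 1.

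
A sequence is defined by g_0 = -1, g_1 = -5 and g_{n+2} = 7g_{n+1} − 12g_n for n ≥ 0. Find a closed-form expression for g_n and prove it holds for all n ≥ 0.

Claim: g_n = 3^n − 2·4^n.

Base cases: g_0 = -1 and 3^0 − 2·4^0 = -1; g_1 = -5 and 3^1 − 2·4^1 = -5.
Assume g_i = 3^i − 2·4^i for all 0 ≤ i ≤ j, where j ≥ 1.
Then g_{j+1} = 7g_j − 12g_{j−1} = 7·(3^j − 2·4^j) − 12·(3^{j−1} − 2·4^{j−1}) = (7·3 − 12)3^{j−1} − 2·(7·4 − 12)4^{j−1} = 9·3^{j−1} − 32·4^{j−1} = 3^{j+1} − 2·4^{j+1}.
So the formula holds for j+1, and by strong induction g_n = 3^n − 2·4^n for all n ≥ 0.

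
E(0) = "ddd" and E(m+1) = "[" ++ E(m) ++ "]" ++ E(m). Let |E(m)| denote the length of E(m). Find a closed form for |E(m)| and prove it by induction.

Claim: |E(m)| = 5·2^m − 2.

Base case: |E(0)| = 3, and 5·2^0 − 2 = 3.
Assume |E(k)| = 5·2^k − 2.
Then |E(k+1)| = 1 + |E(k)| + 1 + |E(k)| = 2|E(k)| + 2 = 2(5·2^k − 2) + 2 = 5·2^{k+1} − 4 + 2 = 5·2^{k+1} − 2.
So the formula holds for k+1, and by induction |E(m)| = 5·2^m − 2 for all m ≥ 0.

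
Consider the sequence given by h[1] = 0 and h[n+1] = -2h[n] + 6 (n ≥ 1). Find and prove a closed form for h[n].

Claim: h[n] = (-2)^n + 2.

Base case: h[1] = 0, and (-2)^1 + 2 = -2 + 2 = 0.
Assume h[j] = (-2)^j + 2 for some j ≥ 1.
Then h[j+1] = -2h[j] + 6 = -2·((-2)^j + 2) + 6 = -2·(-2)^j − 4 + 6 = (-2)^{j+1} + 2.
This completes the inductive step, so h[n] = (-2)^n + 2 for all n ≥ 1.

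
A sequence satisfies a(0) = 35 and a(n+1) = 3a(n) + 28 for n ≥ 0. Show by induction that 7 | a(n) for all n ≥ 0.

Base case: a(0) = 35 = 7·5, so 7 | a(0).
Assume 7 | a(k), so a(k) = 7t for some integer t.
Then a(k+1) = 3a(k) + 28 = 3·(7t) + 28 = 7(3t + 4), so 7 | a(k+1).
Hence 7 | a(n) for every n ≥ 0, by induction.

7 | a(n)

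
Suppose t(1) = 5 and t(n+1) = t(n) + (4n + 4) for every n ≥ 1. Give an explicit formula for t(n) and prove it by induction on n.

Claim: t(n) = 2n^2 + 2n + 1.

Base case: t(1) = 5, and 2·1^2 + 2·1 + 1 = 5.
Assume t(m) = 2m^2 + 2m + 1.
Then t(m+1) = t(m) + (4m + 4) = (2m^2 + 2m + 1) + (4m + 4) = 2m^2 + 6m + 5,
and 2·(m+1)^2 + 2·(m+1) + 1 = 2m^2 + 6m + 5.
Hence t(n) = 2n^2 + 2n + 1 for every n ≥ 1, by induction.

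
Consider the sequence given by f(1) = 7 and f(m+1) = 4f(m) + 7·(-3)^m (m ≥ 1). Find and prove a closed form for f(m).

Claim: f(m) = 4^m − (-3)^m.

Base case: f(1) = 7, and 4^1 − (-3)^1 = 4 + 3 = 7.
Assume f(r) = 4^r − (-3)^r for some r ≥ 1.
Then f(r+1) = 4f(r) + 7·(-3)^r = 4·(4^r − (-3)^r) + 7·(-3)^r = 4^{r+1} − 4·(-3)^r + 7·(-3)^r = 4^{r+1} + 3·(-3)^r = 4^{r+1} − (-3)^{r+1}.
Hence f(m) = 4^m − (-3)^m for every m ≥ 1, by induction.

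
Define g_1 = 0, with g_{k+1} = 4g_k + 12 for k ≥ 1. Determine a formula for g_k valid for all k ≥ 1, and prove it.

Claim: g_k = 4^k − 4.

Base case: g_1 = 0, and 4^1 − 4 = 4 − 4 = 0.
Assume g_m = 4^m − 4 for some m ≥ 1.
Then g_{m+1} = 4g_m + 12 = 4·(4^m − 4) + 12 = 4^{m+1} − 16 + 12 = 4^{m+1} − 4.
So the formula holds for m+1, and by induction g_k = 4^k − 4 for all k ≥ 1.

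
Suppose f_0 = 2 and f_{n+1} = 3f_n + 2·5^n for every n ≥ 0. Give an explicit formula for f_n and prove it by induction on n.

Claim: f_n = 3^n + 5^n.

Base case: f_0 = 2, and 3^0 + 5^0 = 1 + 1 = 2.
Assume f_j = 3^j + 5^j for some j ≥ 0.
Then f_{j+1} = 3f_j + 2·5^j = 3·(3^j + 5^j) + 2·5^j = 3^{j+1} + 3·5^j + 2·5^j = 3^{j+1} + 5·5^j = 3^{j+1} + 5^{j+1}.
Hence f_n = 3^n + 5^n for every n ≥ 0, by induction.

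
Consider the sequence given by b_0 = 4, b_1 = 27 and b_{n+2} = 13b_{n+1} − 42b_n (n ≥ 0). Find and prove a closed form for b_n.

Claim: b_n = 3·7^n + 6^n.

Base cases: b_0 = 4 and 3·7^0 + 6^0 = 4; b_1 = 27 and 3·7^1 + 6^1 = 27.
Assume b_j = 3·7^j + 6^j for all 0 ≤ j ≤ m, where m ≥ 1.
Then b_{m+1} = 13b_m − 42b_{m−1} = 13·(3·7^m + 6^m) − 42·(3·7^{m−1} + 6^{m−1}) = 3·(13·7 − 42)7^{m−1} + (13·6 − 42)6^{m−1} = 147·7^{m−1} + 36·6^{m−1} = 3·7^{m+1} + 6^{m+1}.
This completes the inductive step, so b_n = 3·7^n + 6^n for all n ≥ 0.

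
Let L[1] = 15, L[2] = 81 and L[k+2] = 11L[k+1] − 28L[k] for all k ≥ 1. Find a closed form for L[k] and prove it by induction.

Claim: L[k] = 2·4^k + 7^k.

Base cases: L[1] = 15 and 2·4^1 + 7^1 = 15; L[2] = 81 and 2·4^2 + 7^2 = 81.
Assume L[i] = 2·4^i + 7^i for all 1 ≤ i ≤ j, where j ≥ 2.
Then L[j+1] = 11L[j] − 28L[j−1] = 11·(2·4^j + 7^j) − 28·(2·4^{j−1} + 7^{j−1}) = 2·(11·4 − 28)4^{j−1} + (11·7 − 28)7^{j−1} = 32·4^{j−1} + 49·7^{j−1} = 2·4^{j+1} + 7^{j+1}.
So the formula holds for j+1, and by strong induction L[k] = 2·4^k + 7^k for all k ≥ 1.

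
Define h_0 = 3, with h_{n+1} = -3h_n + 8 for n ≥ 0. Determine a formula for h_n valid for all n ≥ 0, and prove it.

Claim: h_n = (-3)^n + 2.

Base case: h_0 = 3, and (-3)^0 + 2 = 1 + 2 = 3.
Assume h_j = (-3)^j + 2 for some j ≥ 0.
Then h_{j+1} = -3h_j + 8 = -3·((-3)^j + 2) + 8 = -3·(-3)^j − 6 + 8 = (-3)^{j+1} + 2.
Hence h_n = (-3)^n + 2 for every n ≥ 0, by induction.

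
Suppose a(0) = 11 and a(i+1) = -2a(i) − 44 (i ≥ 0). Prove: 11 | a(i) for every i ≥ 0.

Base case: a(0) = 11 = 11·1, so 11 | a(0).
Assume 11 | a(r), so a(r) = 11t for some integer t.
Then a(r+1) = -2a(r) − 44 = -2·(11t) − 44 = 11(-2t − 4), so 11 | a(r+1).
So the property holds for r+1, and by induction 11 | a(i) for all i ≥ 0.

11 | a(i)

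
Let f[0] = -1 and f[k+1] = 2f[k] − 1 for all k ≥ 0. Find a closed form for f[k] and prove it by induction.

Claim: f[k] = -2^{k+1} + 1.

Base case: f[0] = -1, and -2^{0+1} + 1 = -2 + 1 = -1.
Assume f[m] = -2^{m+1} + 1 for some m ≥ 0.
Then f[m+1] = 2f[m] − 1 = 2·(-2^{m+1} + 1) − 1 = -2^{m+2} + 2 − 1 = -2^{m+2} + 1.
Hence f[k] = -2^{k+1} + 1 for every k ≥ 0, by induction.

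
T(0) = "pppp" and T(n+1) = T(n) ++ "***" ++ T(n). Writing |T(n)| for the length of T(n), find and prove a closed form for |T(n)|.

Claim: |T(n)| = 7·2^n − 3.

Base case: |T(0)| = 4, and 7·2^0 − 3 = 4.
Assume |T(r)| = 7·2^r − 3.
Then |T(r+1)| = |T(r)| + 3 + |T(r)| = 2|T(r)| + 3 = 2(7·2^r − 3) + 3 = 7·2^{r+1} − 6 + 3 = 7·2^{r+1} − 3.
So the formula holds for r+1, and by induction |T(n)| = 7·2^n − 3 for all n ≥ 0.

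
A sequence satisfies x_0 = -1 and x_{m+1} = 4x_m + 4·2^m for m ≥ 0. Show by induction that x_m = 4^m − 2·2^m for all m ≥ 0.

Base case: x_0 = -1, and 4^0 − 2·2^0 = 1 − 2 = -1.
Assume x_j = 4^j − 2·2^j for some j ≥ 0.
Then x_{j+1} = 4x_j + 4·2^j = 4·(4^j − 2·2^j) + 4·2^j = 4^{j+1} − 8·2^j + 4·2^j = 4^{j+1} − 4·2^j = 4^{j+1} − 2·2^{j+1}.
By induction, x_m = 4^m − 2·2^m for all m ≥ 0.

x_m = 4^m − 2·2^m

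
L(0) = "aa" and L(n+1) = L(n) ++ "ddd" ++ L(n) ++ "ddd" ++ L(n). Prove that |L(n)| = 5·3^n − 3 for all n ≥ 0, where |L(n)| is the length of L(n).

Base case: |L(0)| = 2, and 5·3^0 − 3 = 2.
Assume |L(r)| = 5·3^r − 3.
Then |L(r+1)| = 3|L(r)| + 6 = 3(5·3^r − 3) + 6 = 5·3^{r+1} − 9 + 6 = 5·3^{r+1} − 3.
So the formula holds for r+1, and by induction |L(n)| = 5·3^n − 3 for all n ≥ 0.

|L(n)| = 5·3^n − 3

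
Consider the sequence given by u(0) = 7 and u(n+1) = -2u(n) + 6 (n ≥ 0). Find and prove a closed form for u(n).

Claim: u(n) = 5·(-2)^n + 2.

Base case: u(0) = 7, and 5·(-2)^0 + 2 = 5 + 2 = 7.
Assume u(m) = 5·(-2)^m + 2 for some m ≥ 0.
Then u(m+1) = -2u(m) + 6 = -2·(5·(-2)^m + 2) + 6 = -10·(-2)^m − 4 + 6 = 5·(-2)^{m+1} + 2.
So the formula holds for m+1, and by induction u(n) = 5·(-2)^n + 2 for all n ≥ 0.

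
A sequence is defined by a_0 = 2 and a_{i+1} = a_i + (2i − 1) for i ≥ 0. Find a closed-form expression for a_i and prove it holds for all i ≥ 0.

Claim: a_i = i^2 − 2i + 2.

Base case: a_0 = 2, and 0^2 − 2·0 + 2 = 2.
Assume a_k = k^2 − 2k + 2.
Then a_{k+1} = a_k + (2k − 1) = (k^2 − 2k + 2) + (2k − 1) = k^2 + 1,
and (k+1)^2 − 2·(k+1) + 2 = k^2 + 1.
By induction, a_i = i^2 − 2i + 2 for all i ≥ 0.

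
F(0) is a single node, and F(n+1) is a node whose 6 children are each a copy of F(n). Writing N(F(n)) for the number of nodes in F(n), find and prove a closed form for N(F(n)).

Claim: N(F(n)) = (6^{n+1} − 1)/5.

Base case: N(F(0)) = 1, and (6^{0+1} − 1)/5 = 1.
Assume N(F(k)) = (6^{k+1} − 1)/5.
Then N(F(k+1)) = 1 + 6N(F(k)) = 1 + 6·(6^{k+1} − 1)/5 = 1 + (6^{k+2} − 6)/5 = (5 + 6^{k+2} − 6)/5 = (6^{k+2} − 1)/5.
By induction, N(F(n)) = (6^{n+1} − 1)/5 for all n ≥ 0.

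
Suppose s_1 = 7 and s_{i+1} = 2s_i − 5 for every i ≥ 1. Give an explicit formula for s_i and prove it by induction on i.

Claim: s_i = 2^i + 5.

Base case: s_1 = 7, and 2^1 + 5 = 2 + 5 = 7.
Assume s_j = 2^j + 5 for some j ≥ 1.
Then s_{j+1} = 2s_j − 5 = 2·(2^j + 5) − 5 = 2^{j+1} + 10 − 5 = 2^{j+1} + 5.
This completes the inductive step, so s_i = 2^i + 5 for all i ≥ 1.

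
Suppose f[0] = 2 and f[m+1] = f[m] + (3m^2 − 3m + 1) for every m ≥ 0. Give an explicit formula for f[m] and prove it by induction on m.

Claim: f[m] = m^3 − 3m^2 + 3m + 2.

Base case: f[0] = 2, and 0^3 − 3·0^2 + 3·0 + 2 = 2.
Assume f[k] = k^3 − 3k^2 + 3k + 2.
Then f[k+1] = f[k] + (3k^2 − 3k + 1) = (k^3 − 3k^2 + 3k + 2) + (3k^2 − 3k + 1) = k^3 + 3,
and (k+1)^3 − 3·(k+1)^2 + 3·(k+1) + 2 = k^3 + 3.
By induction, f[m] = m^3 − 3m^2 + 3m + 2 for all m ≥ 0.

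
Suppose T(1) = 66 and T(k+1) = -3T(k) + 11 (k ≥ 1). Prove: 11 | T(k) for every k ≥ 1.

Base case: T(1) = 66 = 11·6, so 11 | T(1).
Assume 11 | T(r), so T(r) = 11t for some integer t.
Then T(r+1) = -3T(r) + 11 = -3·(11t) + 11 = 11(-3t + 1), so 11 | T(r+1).
By induction, 11 | T(k) for all k ≥ 1.

11 | T(k)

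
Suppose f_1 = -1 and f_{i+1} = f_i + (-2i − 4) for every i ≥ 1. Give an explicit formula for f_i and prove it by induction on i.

Claim: f_i = -i^2 − 3i + 3.

Base case: f_1 = -1, and -1^2 − 3·1 + 3 = -1.
Assume f_j = -j^2 − 3j + 3.
Then f_{j+1} = f_j + (-2j − 4) = (-j^2 − 3j + 3) + (-2j − 4) = -j^2 − 5j − 1,
and -(j+1)^2 − 3·(j+1) + 3 = -j^2 − 5j − 1.
Hence f_i = -i^2 − 3i + 3 for every i ≥ 1, by induction.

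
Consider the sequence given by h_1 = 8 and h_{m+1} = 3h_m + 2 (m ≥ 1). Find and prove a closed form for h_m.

Claim: h_m = 3^{m+1} − 1.

Base case: h_1 = 8, and 3^{1+1} − 1 = 9 − 1 = 8.
Assume h_k = 3^{k+1} − 1 for some k ≥ 1.
Then h_{k+1} = 3h_k + 2 = 3·(3^{k+1} − 1) + 2 = 3^{k+2} − 3 + 2 = 3^{k+2} − 1.
So the formula holds for k+1, and by induction h_m = 3^{m+1} − 1 for all m ≥ 1.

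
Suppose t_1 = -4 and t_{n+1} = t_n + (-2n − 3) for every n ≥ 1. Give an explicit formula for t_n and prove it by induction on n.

Claim: t_n = -n^2 − 2n − 1.

Base case: t_1 = -4, and -1^2 − 2·1 − 1 = -4.
Assume t_m = -m^2 − 2m − 1.
Then t_{m+1} = t_m + (-2m − 3) = (-m^2 − 2m − 1) + (-2m − 3) = -m^2 − 4m − 4,
and -(m+1)^2 − 2·(m+1) − 1 = -m^2 − 4m − 4.
By induction, t_n = -n^2 − 2n − 1 for all n ≥ 1.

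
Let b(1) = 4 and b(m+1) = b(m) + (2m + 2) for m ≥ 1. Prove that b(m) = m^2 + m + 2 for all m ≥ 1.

Base case: b(1) = 4, and 1^2 + 1 + 2 = 4.
Assume b(k) = k^2 + k + 2.
Then b(k+1) = b(k) + (2k + 2) = (k^2 + k + 2) + (2k + 2) = k^2 + 3k + 4,
and (k+1)^2 + (k+1) + 2 = k^2 + 3k + 4.
This completes the inductive step, so b(m) = m^2 + m + 2 for all m ≥ 1.

b(m) = m^2 + m + 2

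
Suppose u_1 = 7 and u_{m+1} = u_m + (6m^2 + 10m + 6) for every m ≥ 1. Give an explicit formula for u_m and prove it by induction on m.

Claim: u_m = 2m^3 + 2m^2 + 2m + 1.

Base case: u_1 = 7, and 2·1^3 + 2·1^2 + 2·1 + 1 = 7.
Assume u_r = 2r^3 + 2r^2 + 2r + 1.
Then u_{r+1} = u_r + (6r^2 + 10r + 6) = (2r^3 + 2r^2 + 2r + 1) + (6r^2 + 10r + 6) = 2r^3 + 8r^2 + 12r + 7,
and 2·(r+1)^3 + 2·(r+1)^2 + 2·(r+1) + 1 = 2r^3 + 8r^2 + 12r + 7.
Hence u_m = 2m^3 + 2m^2 + 2m + 1 for every m ≥ 1, by induction.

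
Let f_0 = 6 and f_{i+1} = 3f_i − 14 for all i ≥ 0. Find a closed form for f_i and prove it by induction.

Claim: f_i = -3^i + 7.

Base case: f_0 = 6, and -3^0 + 7 = -1 + 7 = 6.
Assume f_r = -3^r + 7 for some r ≥ 0.
Then f_{r+1} = 3f_r − 14 = 3·(-3^r + 7) − 14 = -3^{r+1} + 21 − 14 = -3^{r+1} + 7.
By induction, f_i = -3^i + 7 for all i ≥ 0.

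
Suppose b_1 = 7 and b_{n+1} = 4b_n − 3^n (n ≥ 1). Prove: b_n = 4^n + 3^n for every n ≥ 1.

Base case: b_1 = 7, and 4^1 + 3^1 = 4 + 3 = 7.
Assume b_j = 4^j + 3^j for some j ≥ 1.
Then b_{j+1} = 4b_j − 3^j = 4·(4^j + 3^j) − 3^j = 4^{j+1} + 4·3^j − 3^j = 4^{j+1} + 3·3^j = 4^{j+1} + 3^{j+1}.
So the formula holds for j+1, and by induction b_n = 4^n + 3^n for all n ≥ 1.

b_n = 4^n + 3^n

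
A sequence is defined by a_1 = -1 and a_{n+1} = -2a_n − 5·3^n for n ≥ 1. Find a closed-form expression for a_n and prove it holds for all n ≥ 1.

Claim: a_n = -(-2)^n − 3^n.

Base case: a_1 = -1, and -(-2)^1 − 3^1 = 2 − 3 = -1.
Assume a_m = -(-2)^m − 3^m for some m ≥ 1.
Then a_{m+1} = -2a_m − 5·3^m = -2·(-(-2)^m − 3^m) − 5·3^m = -(-2)^{m+1} + 2·3^m − 5·3^m = -(-2)^{m+1} − 3·3^m = -(-2)^{m+1} − 3^{m+1}.
Hence a_n = -(-2)^n − 3^n for every n ≥ 1, by induction.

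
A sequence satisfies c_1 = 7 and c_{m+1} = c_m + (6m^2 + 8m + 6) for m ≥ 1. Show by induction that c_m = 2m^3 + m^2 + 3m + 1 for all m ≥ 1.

Base case: c_1 = 7, and 2·1^3 + 1^2 + 3·1 + 1 = 7.
Assume c_k = 2k^3 + k^2 + 3k + 1.
Then c_{k+1} = c_k + (6k^2 + 8k + 6) = (2k^3 + k^2 + 3k + 1) + (6k^2 + 8k + 6) = 2k^3 + 7k^2 + 11k + 7,
and 2·(k+1)^3 + (k+1)^2 + 3·(k+1) + 1 = 2k^3 + 7k^2 + 11k + 7.
This completes the inductive step, so c_m = 2m^3 + m^2 + 3m + 1 for all m ≥ 1.

c_m = 2m^3 + m^2 + 3m + 1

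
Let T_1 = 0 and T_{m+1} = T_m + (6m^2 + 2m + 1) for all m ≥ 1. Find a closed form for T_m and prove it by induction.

Claim: T_m = 2m^3 − 2m^2 + m − 1.

Base case: T_1 = 0, and 2·1^3 − 2·1^2 + 1 − 1 = 0.
Assume T_j = 2j^3 − 2j^2 + j − 1.
Then T_{j+1} = T_j + (6j^2 + 2j + 1) = (2j^3 − 2j^2 + j − 1) + (6j^2 + 2j + 1) = 2j^3 + 4j^2 + 3j,
and 2·(j+1)^3 − 2·(j+1)^2 + (j+1) − 1 = 2j^3 + 4j^2 + 3j.
This completes the inductive step, so T_m = 2m^3 − 2m^2 + m − 1 for all m ≥ 1.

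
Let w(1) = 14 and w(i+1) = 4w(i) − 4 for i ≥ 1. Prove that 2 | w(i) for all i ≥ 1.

Base case: w(1) = 14 = 2·7, so 2 | w(1).
Assume 2 | w(j), so w(j) = 2t for some integer t.
Then w(j+1) = 4w(j) − 4 = 4·(2t) − 4 = 2(4t − 2), so 2 | w(j+1).
Hence 2 | w(i) for every i ≥ 1, by induction.

2 | w(i)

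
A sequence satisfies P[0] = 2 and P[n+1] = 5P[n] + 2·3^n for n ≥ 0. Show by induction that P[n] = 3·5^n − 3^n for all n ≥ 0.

Base case: P[0] = 2, and 3·5^0 − 3^0 = 3 − 1 = 2.
Assume P[r] = 3·5^r − 3^r for some r ≥ 0.
Then P[r+1] = 5P[r] + 2·3^r = 5·(3·5^r − 3^r) + 2·3^r = 3·5^{r+1} − 5·3^r + 2·3^r = 3·5^{r+1} − 3·3^r = 3·5^{r+1} − 3^{r+1}.
By induction, P[n] = 3·5^n − 3^n for all n ≥ 0.

P[n] = 3·5^n − 3^n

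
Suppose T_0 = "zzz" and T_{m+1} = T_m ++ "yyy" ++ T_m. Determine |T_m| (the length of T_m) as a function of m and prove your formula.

Claim: |T_m| = 6·2^m − 3.

Base case: |T_0| = 3, and 6·2^0 − 3 = 3.
Assume |T_k| = 6·2^k − 3.
Then |T_{k+1}| = |T_k| + 3 + |T_k| = 2|T_k| + 3 = 2(6·2^k − 3) + 3 = 6·2^{k+1} − 6 + 3 = 6·2^{k+1} − 3.
So the formula holds for k+1, and by induction |T_m| = 6·2^m − 3 for all m ≥ 0.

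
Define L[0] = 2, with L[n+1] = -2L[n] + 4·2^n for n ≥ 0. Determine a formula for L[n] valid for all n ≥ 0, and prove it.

Claim: L[n] = (-2)^n + 2^n.

Base case: L[0] = 2, and (-2)^0 + 2^0 = 1 + 1 = 2.
Assume L[j] = (-2)^j + 2^j for some j ≥ 0.
Then L[j+1] = -2L[j] + 4·2^j = -2·((-2)^j + 2^j) + 4·2^j = (-2)^{j+1} − 2·2^j + 4·2^j = (-2)^{j+1} + 2·2^j = (-2)^{j+1} + 2^{j+1}.
By induction, L[n] = (-2)^n + 2^n for all n ≥ 0.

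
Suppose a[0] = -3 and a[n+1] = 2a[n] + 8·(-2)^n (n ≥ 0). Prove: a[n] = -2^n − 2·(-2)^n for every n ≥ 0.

Base case: a[0] = -3, and -2^0 − 2·(-2)^0 = -1 − 2 = -3.
Assume a[m] = -2^m − 2·(-2)^m for some m ≥ 0.
Then a[m+1] = 2a[m] + 8·(-2)^m = 2·(-2^m − 2·(-2)^m) + 8·(-2)^m = -2^{m+1} − 4·(-2)^m + 8·(-2)^m = -2^{m+1} + 4·(-2)^m = -2^{m+1} − 2·(-2)^{m+1}.
This completes the inductive step, so a[n] = -2^n − 2·(-2)^n for all n ≥ 0.

a[n] = -2^n − 2·(-2)^n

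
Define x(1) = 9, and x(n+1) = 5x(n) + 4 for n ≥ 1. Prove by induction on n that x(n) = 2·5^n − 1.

Base case: x(1) = 9, and 2·5^1 − 1 = 10 − 1 = 9.
Assume x(j) = 2·5^j − 1 for some j ≥ 1.
Then x(j+1) = 5x(j) + 4 = 5·(2·5^j − 1) + 4 = 10·5^j − 5 + 4 = 2·5^{j+1} − 1.
So the formula holds for j+1, and by induction x(n) = 2·5^n − 1 for all n ≥ 1.

x(n) = 2·5^n − 1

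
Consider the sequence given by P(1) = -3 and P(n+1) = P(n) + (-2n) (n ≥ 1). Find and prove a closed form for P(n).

Claim: P(n) = -n^2 + n − 3.

Base case: P(1) = -3, and -1^2 + 1 − 3 = -3.
Assume P(k) = -k^2 + k − 3.
Then P(k+1) = P(k) + (-2k) = (-k^2 + k − 3) + (-2k) = -k^2 − k − 3,
and -(k+1)^2 + (k+1) − 3 = -k^2 − k − 3.
By induction, P(n) = -n^2 + n − 3 for all n ≥ 1.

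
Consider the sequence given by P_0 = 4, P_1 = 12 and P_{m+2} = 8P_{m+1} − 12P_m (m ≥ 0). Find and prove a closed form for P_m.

Claim: P_m = 3·2^m + 6^m.

Base cases: P_0 = 4 and 3·2^0 + 6^0 = 4; P_1 = 12 and 3·2^1 + 6^1 = 12.
Assume P_j = 3·2^j + 6^j for all 0 ≤ j ≤ r, where r ≥ 1.
Then P_{r+1} = 8P_r − 12P_{r−1} = 8·(3·2^r + 6^r) − 12·(3·2^{r−1} + 6^{r−1}) = 3·(8·2 − 12)2^{r−1} + (8·6 − 12)6^{r−1} = 12·2^{r−1} + 36·6^{r−1} = 3·2^{r+1} + 6^{r+1}.
So the formula holds for r+1, and by strong induction P_m = 3·2^m + 6^m for all m ≥ 0.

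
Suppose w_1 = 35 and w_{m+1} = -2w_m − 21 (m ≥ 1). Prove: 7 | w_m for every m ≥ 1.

Base case: w_1 = 35 = 7·5, so 7 | w_1.
Assume 7 | w_j, so w_j = 7t for some integer t.
Then w_{j+1} = -2w_j − 21 = -2·(7t) − 21 = 7(-2t − 3), so 7 | w_{j+1}.
By induction, 7 | w_m for all m ≥ 1.

7 | w_m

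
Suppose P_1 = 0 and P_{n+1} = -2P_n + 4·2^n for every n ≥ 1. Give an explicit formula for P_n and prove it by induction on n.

Claim: P_n = (-2)^n + 2^n.

Base case: P_1 = 0, and (-2)^1 + 2^1 = -2 + 2 = 0.
Assume P_k = (-2)^k + 2^k for some k ≥ 1.
Then P_{k+1} = -2P_k + 4·2^k = -2·((-2)^k + 2^k) + 4·2^k = (-2)^{k+1} − 2·2^k + 4·2^k = (-2)^{k+1} + 2·2^k = (-2)^{k+1} + 2^{k+1}.
So the formula holds for k+1, and by induction P_n = (-2)^n + 2^n for all n ≥ 1.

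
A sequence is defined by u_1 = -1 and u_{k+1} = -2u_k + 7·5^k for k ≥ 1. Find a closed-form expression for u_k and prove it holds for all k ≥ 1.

Claim: u_k = 3·(-2)^k + 5^k.

Base case: u_1 = -1, and 3·(-2)^1 + 5^1 = -6 + 5 = -1.
Assume u_j = 3·(-2)^j + 5^j for some j ≥ 1.
Then u_{j+1} = -2u_j + 7·5^j = -2·(3·(-2)^j + 5^j) + 7·5^j = 3·(-2)^{j+1} − 2·5^j + 7·5^j = 3·(-2)^{j+1} + 5·5^j = 3·(-2)^{j+1} + 5^{j+1}.
By induction, u_k = 3·(-2)^k + 5^k for all k ≥ 1.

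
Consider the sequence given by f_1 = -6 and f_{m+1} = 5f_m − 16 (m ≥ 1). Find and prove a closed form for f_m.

Claim: f_m = -2·5^m + 4.

Base case: f_1 = -6, and -2·5^1 + 4 = -10 + 4 = -6.
Assume f_r = -2·5^r + 4 for some r ≥ 1.
Then f_{r+1} = 5f_r − 16 = 5·(-2·5^r + 4) − 16 = -10·5^r + 20 − 16 = -2·5^{r+1} + 4.
This completes the inductive step, so f_m = -2·5^m + 4 for all m ≥ 1.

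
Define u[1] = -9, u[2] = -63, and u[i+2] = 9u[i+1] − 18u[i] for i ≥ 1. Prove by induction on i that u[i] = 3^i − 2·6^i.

Base cases: u[1] = -9 and 3^1 − 2·6^1 = -9; u[2] = -63 and 3^2 − 2·6^2 = -63.
Assume u[j] = 3^j − 2·6^j for all 1 ≤ j ≤ m, where m ≥ 2.
Then u[m+1] = 9u[m] − 18u[m−1] = 9·(3^m − 2·6^m) − 18·(3^{m−1} − 2·6^{m−1}) = (9·3 − 18)3^{m−1} − 2·(9·6 − 18)6^{m−1} = 9·3^{m−1} − 72·6^{m−1} = 3^{m+1} − 2·6^{m+1}.
Hence u[i] = 3^i − 2·6^i for every i ≥ 1, by strong induction.

u[i] = 3^i − 2·6^i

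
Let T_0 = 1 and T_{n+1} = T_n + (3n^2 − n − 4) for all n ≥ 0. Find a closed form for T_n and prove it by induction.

Claim: T_n = n^3 − 2n^2 − 3n + 1.

Base case: T_0 = 1, and 0^3 − 2·0^2 − 3·0 + 1 = 1.
Assume T_m = m^3 − 2m^2 − 3m + 1.
Then T_{m+1} = T_m + (3m^2 − m − 4) = (m^3 − 2m^2 − 3m + 1) + (3m^2 − m − 4) = m^3 + m^2 − 4m − 3,
and (m+1)^3 − 2·(m+1)^2 − 3·(m+1) + 1 = m^3 + m^2 − 4m − 3.
By induction, T_n = n^3 − 2n^2 − 3n + 1 for all n ≥ 0.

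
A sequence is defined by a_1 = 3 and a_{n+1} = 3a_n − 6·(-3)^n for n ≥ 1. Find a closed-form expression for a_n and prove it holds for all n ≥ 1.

Claim: a_n = 2·3^n + (-3)^n.

Base case: a_1 = 3, and 2·3^1 + (-3)^1 = 6 − 3 = 3.
Assume a_m = 2·3^m + (-3)^m for some m ≥ 1.
Then a_{m+1} = 3a_m − 6·(-3)^m = 3·(2·3^m + (-3)^m) − 6·(-3)^m = 2·3^{m+1} + 3·(-3)^m − 6·(-3)^m = 2·3^{m+1} − 3·(-3)^m = 2·3^{m+1} + (-3)^{m+1}.
This completes the inductive step, so a_n = 2·3^n + (-3)^n for all n ≥ 1.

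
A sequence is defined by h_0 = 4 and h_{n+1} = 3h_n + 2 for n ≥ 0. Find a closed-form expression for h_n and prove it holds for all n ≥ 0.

Claim: h_n = 5·3^n − 1.

Base case: h_0 = 4, and 5·3^0 − 1 = 5 − 1 = 4.
Assume h_r = 5·3^r − 1 for some r ≥ 0.
Then h_{r+1} = 3h_r + 2 = 3·(5·3^r − 1) + 2 = 15·3^r − 3 + 2 = 5·3^{r+1} − 1.
So the formula holds for r+1, and by induction h_n = 5·3^n − 1 for all n ≥ 0.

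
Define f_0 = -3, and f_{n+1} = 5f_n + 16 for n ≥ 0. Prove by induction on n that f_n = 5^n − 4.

Base case: f_0 = -3, and 5^0 − 4 = 1 − 4 = -3.
Assume f_m = 5^m − 4 for some m ≥ 0.
Then f_{m+1} = 5f_m + 16 = 5·(5^m − 4) + 16 = 5^{m+1} − 20 + 16 = 5^{m+1} − 4.
This completes the inductive step, so f_n = 5^n − 4 for all n ≥ 0.

f_n = 5^n − 4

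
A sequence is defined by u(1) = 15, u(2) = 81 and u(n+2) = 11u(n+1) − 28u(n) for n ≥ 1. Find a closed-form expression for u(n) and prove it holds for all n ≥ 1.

Claim: u(n) = 7^n + 2·4^n.

Base cases: u(1) = 15 and 7^1 + 2·4^1 = 15; u(2) = 81 and 7^2 + 2·4^2 = 81.
Assume u(j) = 7^j + 2·4^j for all 1 ≤ j ≤ m, where m ≥ 2.
Then u(m+1) = 11u(m) − 28u(m−1) = 11·(7^m + 2·4^m) − 28·(7^{m−1} + 2·4^{m−1}) = (11·7 − 28)7^{m−1} + 2·(11·4 − 28)4^{m−1} = 49·7^{m−1} + 32·4^{m−1} = 7^{m+1} + 2·4^{m+1}.
Hence u(n) = 7^n + 2·4^n for every n ≥ 1, by strong induction.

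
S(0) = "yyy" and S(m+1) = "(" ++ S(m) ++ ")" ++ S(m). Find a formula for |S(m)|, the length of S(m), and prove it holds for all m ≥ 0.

Claim: |S(m)| = 5·2^m − 2.

Base case: |S(0)| = 3, and 5·2^0 − 2 = 3.
Assume |S(k)| = 5·2^k − 2.
Then |S(k+1)| = 1 + |S(k)| + 1 + |S(k)| = 2|S(k)| + 2 = 2(5·2^k − 2) + 2 = 5·2^{k+1} − 4 + 2 = 5·2^{k+1} − 2.
So the formula holds for k+1, and by induction |S(m)| = 5·2^m − 2 for all m ≥ 0.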